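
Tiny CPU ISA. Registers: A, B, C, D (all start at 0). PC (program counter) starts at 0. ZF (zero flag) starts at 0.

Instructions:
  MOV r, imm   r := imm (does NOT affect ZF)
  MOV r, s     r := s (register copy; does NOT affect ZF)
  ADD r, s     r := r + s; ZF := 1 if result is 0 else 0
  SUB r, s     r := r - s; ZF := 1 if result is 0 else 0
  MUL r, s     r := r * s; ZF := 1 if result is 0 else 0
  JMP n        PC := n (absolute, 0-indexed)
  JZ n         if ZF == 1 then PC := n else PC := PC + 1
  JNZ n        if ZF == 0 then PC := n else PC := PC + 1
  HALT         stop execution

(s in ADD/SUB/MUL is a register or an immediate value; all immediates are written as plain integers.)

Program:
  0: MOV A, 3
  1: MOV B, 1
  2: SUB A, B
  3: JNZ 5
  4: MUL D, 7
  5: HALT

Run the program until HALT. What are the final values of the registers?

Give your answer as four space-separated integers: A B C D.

Step 1: PC=0 exec 'MOV A, 3'. After: A=3 B=0 C=0 D=0 ZF=0 PC=1
Step 2: PC=1 exec 'MOV B, 1'. After: A=3 B=1 C=0 D=0 ZF=0 PC=2
Step 3: PC=2 exec 'SUB A, B'. After: A=2 B=1 C=0 D=0 ZF=0 PC=3
Step 4: PC=3 exec 'JNZ 5'. After: A=2 B=1 C=0 D=0 ZF=0 PC=5
Step 5: PC=5 exec 'HALT'. After: A=2 B=1 C=0 D=0 ZF=0 PC=5 HALTED

Answer: 2 1 0 0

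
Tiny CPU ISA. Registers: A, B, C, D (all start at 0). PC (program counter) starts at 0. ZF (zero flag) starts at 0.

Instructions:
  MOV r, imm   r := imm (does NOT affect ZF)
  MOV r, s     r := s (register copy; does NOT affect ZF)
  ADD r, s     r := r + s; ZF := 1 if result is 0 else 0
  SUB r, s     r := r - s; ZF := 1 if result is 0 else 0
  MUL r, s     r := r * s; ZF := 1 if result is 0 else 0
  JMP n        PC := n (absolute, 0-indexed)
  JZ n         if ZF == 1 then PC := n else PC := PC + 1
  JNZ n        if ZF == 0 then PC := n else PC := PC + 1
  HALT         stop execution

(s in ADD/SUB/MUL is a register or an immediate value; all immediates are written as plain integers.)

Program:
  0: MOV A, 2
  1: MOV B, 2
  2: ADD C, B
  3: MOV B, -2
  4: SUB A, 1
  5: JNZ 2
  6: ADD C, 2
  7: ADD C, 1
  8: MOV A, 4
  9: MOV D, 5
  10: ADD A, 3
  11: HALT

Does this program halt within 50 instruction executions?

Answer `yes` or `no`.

Answer: yes

Derivation:
Step 1: PC=0 exec 'MOV A, 2'. After: A=2 B=0 C=0 D=0 ZF=0 PC=1
Step 2: PC=1 exec 'MOV B, 2'. After: A=2 B=2 C=0 D=0 ZF=0 PC=2
Step 3: PC=2 exec 'ADD C, B'. After: A=2 B=2 C=2 D=0 ZF=0 PC=3
Step 4: PC=3 exec 'MOV B, -2'. After: A=2 B=-2 C=2 D=0 ZF=0 PC=4
Step 5: PC=4 exec 'SUB A, 1'. After: A=1 B=-2 C=2 D=0 ZF=0 PC=5
Step 6: PC=5 exec 'JNZ 2'. After: A=1 B=-2 C=2 D=0 ZF=0 PC=2
Step 7: PC=2 exec 'ADD C, B'. After: A=1 B=-2 C=0 D=0 ZF=1 PC=3
Step 8: PC=3 exec 'MOV B, -2'. After: A=1 B=-2 C=0 D=0 ZF=1 PC=4
Step 9: PC=4 exec 'SUB A, 1'. After: A=0 B=-2 C=0 D=0 ZF=1 PC=5
Step 10: PC=5 exec 'JNZ 2'. After: A=0 B=-2 C=0 D=0 ZF=1 PC=6
Step 11: PC=6 exec 'ADD C, 2'. After: A=0 B=-2 C=2 D=0 ZF=0 PC=7
Step 12: PC=7 exec 'ADD C, 1'. After: A=0 B=-2 C=3 D=0 ZF=0 PC=8
Step 13: PC=8 exec 'MOV A, 4'. After: A=4 B=-2 C=3 D=0 ZF=0 PC=9
Step 14: PC=9 exec 'MOV D, 5'. After: A=4 B=-2 C=3 D=5 ZF=0 PC=10
Step 15: PC=10 exec 'ADD A, 3'. After: A=7 B=-2 C=3 D=5 ZF=0 PC=11
Step 16: PC=11 exec 'HALT'. After: A=7 B=-2 C=3 D=5 ZF=0 PC=11 HALTED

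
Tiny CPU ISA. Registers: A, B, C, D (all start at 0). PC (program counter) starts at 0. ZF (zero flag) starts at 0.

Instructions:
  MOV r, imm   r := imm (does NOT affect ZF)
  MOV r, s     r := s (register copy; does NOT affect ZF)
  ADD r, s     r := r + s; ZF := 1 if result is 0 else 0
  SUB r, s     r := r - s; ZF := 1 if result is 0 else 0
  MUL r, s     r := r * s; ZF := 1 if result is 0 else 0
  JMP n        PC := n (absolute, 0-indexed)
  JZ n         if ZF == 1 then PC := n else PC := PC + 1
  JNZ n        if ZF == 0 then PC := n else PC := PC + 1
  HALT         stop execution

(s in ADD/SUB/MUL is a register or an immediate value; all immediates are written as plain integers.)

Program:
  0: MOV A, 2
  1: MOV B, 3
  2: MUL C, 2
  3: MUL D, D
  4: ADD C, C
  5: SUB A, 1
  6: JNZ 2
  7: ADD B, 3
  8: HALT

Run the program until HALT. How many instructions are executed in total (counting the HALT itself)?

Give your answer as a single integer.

Answer: 14

Derivation:
Step 1: PC=0 exec 'MOV A, 2'. After: A=2 B=0 C=0 D=0 ZF=0 PC=1
Step 2: PC=1 exec 'MOV B, 3'. After: A=2 B=3 C=0 D=0 ZF=0 PC=2
Step 3: PC=2 exec 'MUL C, 2'. After: A=2 B=3 C=0 D=0 ZF=1 PC=3
Step 4: PC=3 exec 'MUL D, D'. After: A=2 B=3 C=0 D=0 ZF=1 PC=4
Step 5: PC=4 exec 'ADD C, C'. After: A=2 B=3 C=0 D=0 ZF=1 PC=5
Step 6: PC=5 exec 'SUB A, 1'. After: A=1 B=3 C=0 D=0 ZF=0 PC=6
Step 7: PC=6 exec 'JNZ 2'. After: A=1 B=3 C=0 D=0 ZF=0 PC=2
Step 8: PC=2 exec 'MUL C, 2'. After: A=1 B=3 C=0 D=0 ZF=1 PC=3
Step 9: PC=3 exec 'MUL D, D'. After: A=1 B=3 C=0 D=0 ZF=1 PC=4
Step 10: PC=4 exec 'ADD C, C'. After: A=1 B=3 C=0 D=0 ZF=1 PC=5
Step 11: PC=5 exec 'SUB A, 1'. After: A=0 B=3 C=0 D=0 ZF=1 PC=6
Step 12: PC=6 exec 'JNZ 2'. After: A=0 B=3 C=0 D=0 ZF=1 PC=7
Step 13: PC=7 exec 'ADD B, 3'. After: A=0 B=6 C=0 D=0 ZF=0 PC=8
Step 14: PC=8 exec 'HALT'. After: A=0 B=6 C=0 D=0 ZF=0 PC=8 HALTED
Total instructions executed: 14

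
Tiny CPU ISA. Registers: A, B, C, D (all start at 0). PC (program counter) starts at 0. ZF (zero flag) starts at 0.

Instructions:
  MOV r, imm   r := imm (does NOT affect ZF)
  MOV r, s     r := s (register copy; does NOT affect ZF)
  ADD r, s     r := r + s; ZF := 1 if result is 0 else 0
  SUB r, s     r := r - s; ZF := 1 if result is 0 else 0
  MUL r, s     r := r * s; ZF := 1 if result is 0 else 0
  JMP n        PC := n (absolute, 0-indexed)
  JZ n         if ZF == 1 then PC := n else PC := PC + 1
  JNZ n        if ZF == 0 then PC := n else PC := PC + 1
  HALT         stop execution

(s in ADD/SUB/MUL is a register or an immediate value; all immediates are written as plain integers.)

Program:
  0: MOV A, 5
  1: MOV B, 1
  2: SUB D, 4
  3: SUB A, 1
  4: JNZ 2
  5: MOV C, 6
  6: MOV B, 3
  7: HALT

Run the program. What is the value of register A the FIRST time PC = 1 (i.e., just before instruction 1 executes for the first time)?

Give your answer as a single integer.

Step 1: PC=0 exec 'MOV A, 5'. After: A=5 B=0 C=0 D=0 ZF=0 PC=1
First time PC=1: A=5

5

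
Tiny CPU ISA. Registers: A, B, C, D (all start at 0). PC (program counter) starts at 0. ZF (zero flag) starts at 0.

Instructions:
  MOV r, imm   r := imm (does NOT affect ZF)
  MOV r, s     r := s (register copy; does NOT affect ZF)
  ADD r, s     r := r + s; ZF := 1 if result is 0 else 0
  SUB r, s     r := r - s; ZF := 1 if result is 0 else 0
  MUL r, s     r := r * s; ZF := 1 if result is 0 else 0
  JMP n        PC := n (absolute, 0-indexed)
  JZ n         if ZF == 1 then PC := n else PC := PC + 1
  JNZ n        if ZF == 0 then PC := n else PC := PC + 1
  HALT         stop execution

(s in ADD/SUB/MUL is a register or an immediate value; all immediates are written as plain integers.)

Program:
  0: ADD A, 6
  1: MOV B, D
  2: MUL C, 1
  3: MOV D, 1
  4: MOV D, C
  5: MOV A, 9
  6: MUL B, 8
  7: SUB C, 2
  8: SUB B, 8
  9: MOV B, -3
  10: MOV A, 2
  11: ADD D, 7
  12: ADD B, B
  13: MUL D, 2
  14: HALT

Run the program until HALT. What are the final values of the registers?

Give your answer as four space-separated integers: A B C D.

Step 1: PC=0 exec 'ADD A, 6'. After: A=6 B=0 C=0 D=0 ZF=0 PC=1
Step 2: PC=1 exec 'MOV B, D'. After: A=6 B=0 C=0 D=0 ZF=0 PC=2
Step 3: PC=2 exec 'MUL C, 1'. After: A=6 B=0 C=0 D=0 ZF=1 PC=3
Step 4: PC=3 exec 'MOV D, 1'. After: A=6 B=0 C=0 D=1 ZF=1 PC=4
Step 5: PC=4 exec 'MOV D, C'. After: A=6 B=0 C=0 D=0 ZF=1 PC=5
Step 6: PC=5 exec 'MOV A, 9'. After: A=9 B=0 C=0 D=0 ZF=1 PC=6
Step 7: PC=6 exec 'MUL B, 8'. After: A=9 B=0 C=0 D=0 ZF=1 PC=7
Step 8: PC=7 exec 'SUB C, 2'. After: A=9 B=0 C=-2 D=0 ZF=0 PC=8
Step 9: PC=8 exec 'SUB B, 8'. After: A=9 B=-8 C=-2 D=0 ZF=0 PC=9
Step 10: PC=9 exec 'MOV B, -3'. After: A=9 B=-3 C=-2 D=0 ZF=0 PC=10
Step 11: PC=10 exec 'MOV A, 2'. After: A=2 B=-3 C=-2 D=0 ZF=0 PC=11
Step 12: PC=11 exec 'ADD D, 7'. After: A=2 B=-3 C=-2 D=7 ZF=0 PC=12
Step 13: PC=12 exec 'ADD B, B'. After: A=2 B=-6 C=-2 D=7 ZF=0 PC=13
Step 14: PC=13 exec 'MUL D, 2'. After: A=2 B=-6 C=-2 D=14 ZF=0 PC=14
Step 15: PC=14 exec 'HALT'. After: A=2 B=-6 C=-2 D=14 ZF=0 PC=14 HALTED

Answer: 2 -6 -2 14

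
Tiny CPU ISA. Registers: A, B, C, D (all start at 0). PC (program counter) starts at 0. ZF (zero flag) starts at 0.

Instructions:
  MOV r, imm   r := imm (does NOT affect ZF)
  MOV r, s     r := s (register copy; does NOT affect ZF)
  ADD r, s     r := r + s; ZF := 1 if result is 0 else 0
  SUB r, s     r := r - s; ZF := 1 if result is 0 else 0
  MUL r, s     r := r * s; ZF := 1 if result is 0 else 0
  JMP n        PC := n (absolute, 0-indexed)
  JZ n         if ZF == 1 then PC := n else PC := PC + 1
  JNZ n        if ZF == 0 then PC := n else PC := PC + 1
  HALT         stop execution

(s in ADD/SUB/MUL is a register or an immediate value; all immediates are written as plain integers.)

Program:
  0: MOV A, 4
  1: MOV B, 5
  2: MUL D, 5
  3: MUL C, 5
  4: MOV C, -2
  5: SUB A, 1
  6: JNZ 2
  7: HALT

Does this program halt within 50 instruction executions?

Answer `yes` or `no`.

Answer: yes

Derivation:
Step 1: PC=0 exec 'MOV A, 4'. After: A=4 B=0 C=0 D=0 ZF=0 PC=1
Step 2: PC=1 exec 'MOV B, 5'. After: A=4 B=5 C=0 D=0 ZF=0 PC=2
Step 3: PC=2 exec 'MUL D, 5'. After: A=4 B=5 C=0 D=0 ZF=1 PC=3
Step 4: PC=3 exec 'MUL C, 5'. After: A=4 B=5 C=0 D=0 ZF=1 PC=4
Step 5: PC=4 exec 'MOV C, -2'. After: A=4 B=5 C=-2 D=0 ZF=1 PC=5
Step 6: PC=5 exec 'SUB A, 1'. After: A=3 B=5 C=-2 D=0 ZF=0 PC=6
Step 7: PC=6 exec 'JNZ 2'. After: A=3 B=5 C=-2 D=0 ZF=0 PC=2
Step 8: PC=2 exec 'MUL D, 5'. After: A=3 B=5 C=-2 D=0 ZF=1 PC=3
Step 9: PC=3 exec 'MUL C, 5'. After: A=3 B=5 C=-10 D=0 ZF=0 PC=4
Step 10: PC=4 exec 'MOV C, -2'. After: A=3 B=5 C=-2 D=0 ZF=0 PC=5
Step 11: PC=5 exec 'SUB A, 1'. After: A=2 B=5 C=-2 D=0 ZF=0 PC=6
Step 12: PC=6 exec 'JNZ 2'. After: A=2 B=5 C=-2 D=0 ZF=0 PC=2
Step 13: PC=2 exec 'MUL D, 5'. After: A=2 B=5 C=-2 D=0 ZF=1 PC=3
Step 14: PC=3 exec 'MUL C, 5'. After: A=2 B=5 C=-10 D=0 ZF=0 PC=4
Step 15: PC=4 exec 'MOV C, -2'. After: A=2 B=5 C=-2 D=0 ZF=0 PC=5
Step 16: PC=5 exec 'SUB A, 1'. After: A=1 B=5 C=-2 D=0 ZF=0 PC=6
Step 17: PC=6 exec 'JNZ 2'. After: A=1 B=5 C=-2 D=0 ZF=0 PC=2
Step 18: PC=2 exec 'MUL D, 5'. After: A=1 B=5 C=-2 D=0 ZF=1 PC=3
Step 19: PC=3 exec 'MUL C, 5'. After: A=1 B=5 C=-10 D=0 ZF=0 PC=4
Step 20: PC=4 exec 'MOV C, -2'. After: A=1 B=5 C=-2 D=0 ZF=0 PC=5
Step 21: PC=5 exec 'SUB A, 1'. After: A=0 B=5 C=-2 D=0 ZF=1 PC=6
Step 22: PC=6 exec 'JNZ 2'. After: A=0 B=5 C=-2 D=0 ZF=1 PC=7
Step 23: PC=7 exec 'HALT'. After: A=0 B=5 C=-2 D=0 ZF=1 PC=7 HALTED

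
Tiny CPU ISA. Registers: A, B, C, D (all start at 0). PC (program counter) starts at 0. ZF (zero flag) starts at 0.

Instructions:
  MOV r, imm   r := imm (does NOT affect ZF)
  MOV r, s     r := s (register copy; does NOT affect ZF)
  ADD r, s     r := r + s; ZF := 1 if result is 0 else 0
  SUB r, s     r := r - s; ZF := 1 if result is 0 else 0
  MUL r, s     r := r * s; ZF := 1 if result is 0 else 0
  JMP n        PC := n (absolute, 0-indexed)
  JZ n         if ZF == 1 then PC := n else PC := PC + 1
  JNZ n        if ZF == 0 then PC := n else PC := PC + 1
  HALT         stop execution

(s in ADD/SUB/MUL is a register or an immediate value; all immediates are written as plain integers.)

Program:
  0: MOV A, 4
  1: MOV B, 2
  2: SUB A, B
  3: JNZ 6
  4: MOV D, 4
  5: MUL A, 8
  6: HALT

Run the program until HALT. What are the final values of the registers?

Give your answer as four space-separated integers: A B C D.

Answer: 2 2 0 0

Derivation:
Step 1: PC=0 exec 'MOV A, 4'. After: A=4 B=0 C=0 D=0 ZF=0 PC=1
Step 2: PC=1 exec 'MOV B, 2'. After: A=4 B=2 C=0 D=0 ZF=0 PC=2
Step 3: PC=2 exec 'SUB A, B'. After: A=2 B=2 C=0 D=0 ZF=0 PC=3
Step 4: PC=3 exec 'JNZ 6'. After: A=2 B=2 C=0 D=0 ZF=0 PC=6
Step 5: PC=6 exec 'HALT'. After: A=2 B=2 C=0 D=0 ZF=0 PC=6 HALTED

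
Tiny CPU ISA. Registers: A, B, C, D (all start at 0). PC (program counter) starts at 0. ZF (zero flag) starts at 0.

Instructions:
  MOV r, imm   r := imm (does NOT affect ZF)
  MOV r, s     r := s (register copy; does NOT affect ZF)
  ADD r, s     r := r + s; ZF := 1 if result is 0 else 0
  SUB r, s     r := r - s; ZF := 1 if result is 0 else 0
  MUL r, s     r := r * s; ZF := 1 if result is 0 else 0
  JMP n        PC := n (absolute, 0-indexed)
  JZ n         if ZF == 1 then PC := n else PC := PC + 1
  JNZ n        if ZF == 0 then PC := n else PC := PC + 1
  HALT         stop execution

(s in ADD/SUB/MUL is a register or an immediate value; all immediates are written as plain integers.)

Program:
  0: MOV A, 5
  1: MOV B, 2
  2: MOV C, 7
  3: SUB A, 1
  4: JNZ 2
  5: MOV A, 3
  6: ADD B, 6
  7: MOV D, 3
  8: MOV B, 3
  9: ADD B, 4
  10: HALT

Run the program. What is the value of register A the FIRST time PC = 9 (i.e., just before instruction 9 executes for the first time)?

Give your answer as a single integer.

Step 1: PC=0 exec 'MOV A, 5'. After: A=5 B=0 C=0 D=0 ZF=0 PC=1
Step 2: PC=1 exec 'MOV B, 2'. After: A=5 B=2 C=0 D=0 ZF=0 PC=2
Step 3: PC=2 exec 'MOV C, 7'. After: A=5 B=2 C=7 D=0 ZF=0 PC=3
Step 4: PC=3 exec 'SUB A, 1'. After: A=4 B=2 C=7 D=0 ZF=0 PC=4
Step 5: PC=4 exec 'JNZ 2'. After: A=4 B=2 C=7 D=0 ZF=0 PC=2
Step 6: PC=2 exec 'MOV C, 7'. After: A=4 B=2 C=7 D=0 ZF=0 PC=3
Step 7: PC=3 exec 'SUB A, 1'. After: A=3 B=2 C=7 D=0 ZF=0 PC=4
Step 8: PC=4 exec 'JNZ 2'. After: A=3 B=2 C=7 D=0 ZF=0 PC=2
Step 9: PC=2 exec 'MOV C, 7'. After: A=3 B=2 C=7 D=0 ZF=0 PC=3
Step 10: PC=3 exec 'SUB A, 1'. After: A=2 B=2 C=7 D=0 ZF=0 PC=4
Step 11: PC=4 exec 'JNZ 2'. After: A=2 B=2 C=7 D=0 ZF=0 PC=2
Step 12: PC=2 exec 'MOV C, 7'. After: A=2 B=2 C=7 D=0 ZF=0 PC=3
Step 13: PC=3 exec 'SUB A, 1'. After: A=1 B=2 C=7 D=0 ZF=0 PC=4
Step 14: PC=4 exec 'JNZ 2'. After: A=1 B=2 C=7 D=0 ZF=0 PC=2
Step 15: PC=2 exec 'MOV C, 7'. After: A=1 B=2 C=7 D=0 ZF=0 PC=3
Step 16: PC=3 exec 'SUB A, 1'. After: A=0 B=2 C=7 D=0 ZF=1 PC=4
Step 17: PC=4 exec 'JNZ 2'. After: A=0 B=2 C=7 D=0 ZF=1 PC=5
Step 18: PC=5 exec 'MOV A, 3'. After: A=3 B=2 C=7 D=0 ZF=1 PC=6
Step 19: PC=6 exec 'ADD B, 6'. After: A=3 B=8 C=7 D=0 ZF=0 PC=7
Step 20: PC=7 exec 'MOV D, 3'. After: A=3 B=8 C=7 D=3 ZF=0 PC=8
Step 21: PC=8 exec 'MOV B, 3'. After: A=3 B=3 C=7 D=3 ZF=0 PC=9
First time PC=9: A=3

3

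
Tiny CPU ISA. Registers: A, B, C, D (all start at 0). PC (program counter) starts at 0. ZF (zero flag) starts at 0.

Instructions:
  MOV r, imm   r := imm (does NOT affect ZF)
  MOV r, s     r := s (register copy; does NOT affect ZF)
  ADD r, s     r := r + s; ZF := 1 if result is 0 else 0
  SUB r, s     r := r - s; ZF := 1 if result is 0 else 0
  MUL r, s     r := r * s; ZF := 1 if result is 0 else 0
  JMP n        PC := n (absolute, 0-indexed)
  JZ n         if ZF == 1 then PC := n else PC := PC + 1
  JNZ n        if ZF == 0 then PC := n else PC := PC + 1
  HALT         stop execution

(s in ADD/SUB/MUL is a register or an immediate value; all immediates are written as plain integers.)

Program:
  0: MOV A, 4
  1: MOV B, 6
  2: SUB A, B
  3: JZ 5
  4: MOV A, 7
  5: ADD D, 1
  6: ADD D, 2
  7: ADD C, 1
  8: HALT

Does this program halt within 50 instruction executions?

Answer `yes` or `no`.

Answer: yes

Derivation:
Step 1: PC=0 exec 'MOV A, 4'. After: A=4 B=0 C=0 D=0 ZF=0 PC=1
Step 2: PC=1 exec 'MOV B, 6'. After: A=4 B=6 C=0 D=0 ZF=0 PC=2
Step 3: PC=2 exec 'SUB A, B'. After: A=-2 B=6 C=0 D=0 ZF=0 PC=3
Step 4: PC=3 exec 'JZ 5'. After: A=-2 B=6 C=0 D=0 ZF=0 PC=4
Step 5: PC=4 exec 'MOV A, 7'. After: A=7 B=6 C=0 D=0 ZF=0 PC=5
Step 6: PC=5 exec 'ADD D, 1'. After: A=7 B=6 C=0 D=1 ZF=0 PC=6
Step 7: PC=6 exec 'ADD D, 2'. After: A=7 B=6 C=0 D=3 ZF=0 PC=7
Step 8: PC=7 exec 'ADD C, 1'. After: A=7 B=6 C=1 D=3 ZF=0 PC=8
Step 9: PC=8 exec 'HALT'. After: A=7 B=6 C=1 D=3 ZF=0 PC=8 HALTED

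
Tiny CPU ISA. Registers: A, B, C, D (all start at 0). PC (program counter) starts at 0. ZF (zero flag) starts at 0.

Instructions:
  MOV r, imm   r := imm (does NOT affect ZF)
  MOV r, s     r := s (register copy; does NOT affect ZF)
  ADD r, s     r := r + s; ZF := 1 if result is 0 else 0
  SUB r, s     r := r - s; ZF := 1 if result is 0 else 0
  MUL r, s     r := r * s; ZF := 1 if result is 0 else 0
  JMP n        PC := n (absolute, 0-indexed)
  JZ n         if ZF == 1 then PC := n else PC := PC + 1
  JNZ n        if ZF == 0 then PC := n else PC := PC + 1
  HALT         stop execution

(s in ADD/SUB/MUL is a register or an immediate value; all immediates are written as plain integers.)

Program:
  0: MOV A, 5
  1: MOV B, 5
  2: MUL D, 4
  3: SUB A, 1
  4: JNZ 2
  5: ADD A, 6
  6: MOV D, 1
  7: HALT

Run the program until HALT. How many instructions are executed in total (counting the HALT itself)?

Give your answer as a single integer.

Answer: 20

Derivation:
Step 1: PC=0 exec 'MOV A, 5'. After: A=5 B=0 C=0 D=0 ZF=0 PC=1
Step 2: PC=1 exec 'MOV B, 5'. After: A=5 B=5 C=0 D=0 ZF=0 PC=2
Step 3: PC=2 exec 'MUL D, 4'. After: A=5 B=5 C=0 D=0 ZF=1 PC=3
Step 4: PC=3 exec 'SUB A, 1'. After: A=4 B=5 C=0 D=0 ZF=0 PC=4
Step 5: PC=4 exec 'JNZ 2'. After: A=4 B=5 C=0 D=0 ZF=0 PC=2
Step 6: PC=2 exec 'MUL D, 4'. After: A=4 B=5 C=0 D=0 ZF=1 PC=3
Step 7: PC=3 exec 'SUB A, 1'. After: A=3 B=5 C=0 D=0 ZF=0 PC=4
Step 8: PC=4 exec 'JNZ 2'. After: A=3 B=5 C=0 D=0 ZF=0 PC=2
Step 9: PC=2 exec 'MUL D, 4'. After: A=3 B=5 C=0 D=0 ZF=1 PC=3
Step 10: PC=3 exec 'SUB A, 1'. After: A=2 B=5 C=0 D=0 ZF=0 PC=4
Step 11: PC=4 exec 'JNZ 2'. After: A=2 B=5 C=0 D=0 ZF=0 PC=2
Step 12: PC=2 exec 'MUL D, 4'. After: A=2 B=5 C=0 D=0 ZF=1 PC=3
Step 13: PC=3 exec 'SUB A, 1'. After: A=1 B=5 C=0 D=0 ZF=0 PC=4
Step 14: PC=4 exec 'JNZ 2'. After: A=1 B=5 C=0 D=0 ZF=0 PC=2
Step 15: PC=2 exec 'MUL D, 4'. After: A=1 B=5 C=0 D=0 ZF=1 PC=3
Step 16: PC=3 exec 'SUB A, 1'. After: A=0 B=5 C=0 D=0 ZF=1 PC=4
Step 17: PC=4 exec 'JNZ 2'. After: A=0 B=5 C=0 D=0 ZF=1 PC=5
Step 18: PC=5 exec 'ADD A, 6'. After: A=6 B=5 C=0 D=0 ZF=0 PC=6
Step 19: PC=6 exec 'MOV D, 1'. After: A=6 B=5 C=0 D=1 ZF=0 PC=7
Step 20: PC=7 exec 'HALT'. After: A=6 B=5 C=0 D=1 ZF=0 PC=7 HALTED
Total instructions executed: 20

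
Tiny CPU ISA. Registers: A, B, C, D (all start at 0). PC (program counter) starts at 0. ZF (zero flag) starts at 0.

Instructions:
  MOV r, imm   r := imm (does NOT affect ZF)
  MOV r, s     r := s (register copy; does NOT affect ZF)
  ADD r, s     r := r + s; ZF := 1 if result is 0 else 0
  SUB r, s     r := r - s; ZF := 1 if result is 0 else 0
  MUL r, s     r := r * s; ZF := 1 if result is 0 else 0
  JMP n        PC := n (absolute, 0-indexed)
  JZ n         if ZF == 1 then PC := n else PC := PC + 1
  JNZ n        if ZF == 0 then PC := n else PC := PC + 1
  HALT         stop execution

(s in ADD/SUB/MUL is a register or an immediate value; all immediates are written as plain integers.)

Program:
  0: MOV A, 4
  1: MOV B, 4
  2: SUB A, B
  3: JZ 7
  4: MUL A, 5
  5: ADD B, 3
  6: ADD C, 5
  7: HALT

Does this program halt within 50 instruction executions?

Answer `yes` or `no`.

Step 1: PC=0 exec 'MOV A, 4'. After: A=4 B=0 C=0 D=0 ZF=0 PC=1
Step 2: PC=1 exec 'MOV B, 4'. After: A=4 B=4 C=0 D=0 ZF=0 PC=2
Step 3: PC=2 exec 'SUB A, B'. After: A=0 B=4 C=0 D=0 ZF=1 PC=3
Step 4: PC=3 exec 'JZ 7'. After: A=0 B=4 C=0 D=0 ZF=1 PC=7
Step 5: PC=7 exec 'HALT'. After: A=0 B=4 C=0 D=0 ZF=1 PC=7 HALTED

Answer: yes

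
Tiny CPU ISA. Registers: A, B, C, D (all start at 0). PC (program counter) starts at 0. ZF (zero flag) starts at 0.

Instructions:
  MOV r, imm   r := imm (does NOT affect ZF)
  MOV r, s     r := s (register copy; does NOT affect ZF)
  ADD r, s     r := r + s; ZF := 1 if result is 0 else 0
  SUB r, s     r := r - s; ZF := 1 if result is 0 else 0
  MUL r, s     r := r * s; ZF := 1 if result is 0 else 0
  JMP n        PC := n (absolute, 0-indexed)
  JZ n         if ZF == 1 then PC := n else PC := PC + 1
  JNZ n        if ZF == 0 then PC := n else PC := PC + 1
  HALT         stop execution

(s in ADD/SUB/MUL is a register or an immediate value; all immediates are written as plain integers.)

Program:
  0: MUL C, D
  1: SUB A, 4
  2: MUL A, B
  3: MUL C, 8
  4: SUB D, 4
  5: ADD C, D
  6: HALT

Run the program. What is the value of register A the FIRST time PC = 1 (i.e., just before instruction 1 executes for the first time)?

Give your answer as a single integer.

Step 1: PC=0 exec 'MUL C, D'. After: A=0 B=0 C=0 D=0 ZF=1 PC=1
First time PC=1: A=0

0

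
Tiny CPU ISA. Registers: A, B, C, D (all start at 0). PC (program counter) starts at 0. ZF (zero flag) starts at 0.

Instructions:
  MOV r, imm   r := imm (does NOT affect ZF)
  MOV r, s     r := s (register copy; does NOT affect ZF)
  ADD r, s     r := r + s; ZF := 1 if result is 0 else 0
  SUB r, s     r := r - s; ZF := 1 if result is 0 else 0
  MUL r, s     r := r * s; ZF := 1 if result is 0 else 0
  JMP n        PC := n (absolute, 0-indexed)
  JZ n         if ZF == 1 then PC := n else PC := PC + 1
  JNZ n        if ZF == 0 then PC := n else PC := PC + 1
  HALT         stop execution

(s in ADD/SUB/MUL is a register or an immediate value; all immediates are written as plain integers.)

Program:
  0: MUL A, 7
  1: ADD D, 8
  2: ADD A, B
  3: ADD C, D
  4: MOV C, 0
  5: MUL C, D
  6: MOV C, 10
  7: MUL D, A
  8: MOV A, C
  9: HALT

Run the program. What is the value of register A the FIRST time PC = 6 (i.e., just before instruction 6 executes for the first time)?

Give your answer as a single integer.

Step 1: PC=0 exec 'MUL A, 7'. After: A=0 B=0 C=0 D=0 ZF=1 PC=1
Step 2: PC=1 exec 'ADD D, 8'. After: A=0 B=0 C=0 D=8 ZF=0 PC=2
Step 3: PC=2 exec 'ADD A, B'. After: A=0 B=0 C=0 D=8 ZF=1 PC=3
Step 4: PC=3 exec 'ADD C, D'. After: A=0 B=0 C=8 D=8 ZF=0 PC=4
Step 5: PC=4 exec 'MOV C, 0'. After: A=0 B=0 C=0 D=8 ZF=0 PC=5
Step 6: PC=5 exec 'MUL C, D'. After: A=0 B=0 C=0 D=8 ZF=1 PC=6
First time PC=6: A=0

0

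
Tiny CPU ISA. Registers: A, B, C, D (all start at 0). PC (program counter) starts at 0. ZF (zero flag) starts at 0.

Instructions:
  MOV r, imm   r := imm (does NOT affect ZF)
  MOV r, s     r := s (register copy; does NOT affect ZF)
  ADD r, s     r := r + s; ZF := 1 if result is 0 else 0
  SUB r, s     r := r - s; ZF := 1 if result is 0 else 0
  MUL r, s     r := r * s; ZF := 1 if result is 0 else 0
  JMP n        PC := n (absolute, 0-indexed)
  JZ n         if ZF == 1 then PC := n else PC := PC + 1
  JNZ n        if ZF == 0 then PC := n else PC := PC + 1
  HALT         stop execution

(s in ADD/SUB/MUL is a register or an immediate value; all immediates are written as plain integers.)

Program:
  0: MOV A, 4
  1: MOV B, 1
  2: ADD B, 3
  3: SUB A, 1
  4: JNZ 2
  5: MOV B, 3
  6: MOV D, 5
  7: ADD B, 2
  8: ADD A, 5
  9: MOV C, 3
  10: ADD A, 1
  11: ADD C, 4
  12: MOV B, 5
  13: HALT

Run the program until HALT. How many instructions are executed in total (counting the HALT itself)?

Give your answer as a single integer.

Step 1: PC=0 exec 'MOV A, 4'. After: A=4 B=0 C=0 D=0 ZF=0 PC=1
Step 2: PC=1 exec 'MOV B, 1'. After: A=4 B=1 C=0 D=0 ZF=0 PC=2
Step 3: PC=2 exec 'ADD B, 3'. After: A=4 B=4 C=0 D=0 ZF=0 PC=3
Step 4: PC=3 exec 'SUB A, 1'. After: A=3 B=4 C=0 D=0 ZF=0 PC=4
Step 5: PC=4 exec 'JNZ 2'. After: A=3 B=4 C=0 D=0 ZF=0 PC=2
Step 6: PC=2 exec 'ADD B, 3'. After: A=3 B=7 C=0 D=0 ZF=0 PC=3
Step 7: PC=3 exec 'SUB A, 1'. After: A=2 B=7 C=0 D=0 ZF=0 PC=4
Step 8: PC=4 exec 'JNZ 2'. After: A=2 B=7 C=0 D=0 ZF=0 PC=2
Step 9: PC=2 exec 'ADD B, 3'. After: A=2 B=10 C=0 D=0 ZF=0 PC=3
Step 10: PC=3 exec 'SUB A, 1'. After: A=1 B=10 C=0 D=0 ZF=0 PC=4
Step 11: PC=4 exec 'JNZ 2'. After: A=1 B=10 C=0 D=0 ZF=0 PC=2
Step 12: PC=2 exec 'ADD B, 3'. After: A=1 B=13 C=0 D=0 ZF=0 PC=3
Step 13: PC=3 exec 'SUB A, 1'. After: A=0 B=13 C=0 D=0 ZF=1 PC=4
Step 14: PC=4 exec 'JNZ 2'. After: A=0 B=13 C=0 D=0 ZF=1 PC=5
Step 15: PC=5 exec 'MOV B, 3'. After: A=0 B=3 C=0 D=0 ZF=1 PC=6
Step 16: PC=6 exec 'MOV D, 5'. After: A=0 B=3 C=0 D=5 ZF=1 PC=7
Step 17: PC=7 exec 'ADD B, 2'. After: A=0 B=5 C=0 D=5 ZF=0 PC=8
Step 18: PC=8 exec 'ADD A, 5'. After: A=5 B=5 C=0 D=5 ZF=0 PC=9
Step 19: PC=9 exec 'MOV C, 3'. After: A=5 B=5 C=3 D=5 ZF=0 PC=10
Step 20: PC=10 exec 'ADD A, 1'. After: A=6 B=5 C=3 D=5 ZF=0 PC=11
Step 21: PC=11 exec 'ADD C, 4'. After: A=6 B=5 C=7 D=5 ZF=0 PC=12
Step 22: PC=12 exec 'MOV B, 5'. After: A=6 B=5 C=7 D=5 ZF=0 PC=13
Step 23: PC=13 exec 'HALT'. After: A=6 B=5 C=7 D=5 ZF=0 PC=13 HALTED
Total instructions executed: 23

Answer: 23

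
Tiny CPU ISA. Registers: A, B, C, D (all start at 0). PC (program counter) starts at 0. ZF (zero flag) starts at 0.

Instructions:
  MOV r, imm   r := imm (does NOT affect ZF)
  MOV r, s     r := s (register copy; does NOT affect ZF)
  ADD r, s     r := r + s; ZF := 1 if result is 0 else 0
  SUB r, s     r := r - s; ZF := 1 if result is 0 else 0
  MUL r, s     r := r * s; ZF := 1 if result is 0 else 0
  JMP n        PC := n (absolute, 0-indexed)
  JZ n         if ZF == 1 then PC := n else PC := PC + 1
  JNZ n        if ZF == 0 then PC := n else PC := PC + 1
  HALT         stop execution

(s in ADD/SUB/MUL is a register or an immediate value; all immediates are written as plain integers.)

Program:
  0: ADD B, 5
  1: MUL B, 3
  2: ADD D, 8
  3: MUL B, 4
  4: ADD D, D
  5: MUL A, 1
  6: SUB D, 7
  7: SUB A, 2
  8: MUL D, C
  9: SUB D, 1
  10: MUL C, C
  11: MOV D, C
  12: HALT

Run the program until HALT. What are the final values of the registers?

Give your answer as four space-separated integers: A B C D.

Answer: -2 60 0 0

Derivation:
Step 1: PC=0 exec 'ADD B, 5'. After: A=0 B=5 C=0 D=0 ZF=0 PC=1
Step 2: PC=1 exec 'MUL B, 3'. After: A=0 B=15 C=0 D=0 ZF=0 PC=2
Step 3: PC=2 exec 'ADD D, 8'. After: A=0 B=15 C=0 D=8 ZF=0 PC=3
Step 4: PC=3 exec 'MUL B, 4'. After: A=0 B=60 C=0 D=8 ZF=0 PC=4
Step 5: PC=4 exec 'ADD D, D'. After: A=0 B=60 C=0 D=16 ZF=0 PC=5
Step 6: PC=5 exec 'MUL A, 1'. After: A=0 B=60 C=0 D=16 ZF=1 PC=6
Step 7: PC=6 exec 'SUB D, 7'. After: A=0 B=60 C=0 D=9 ZF=0 PC=7
Step 8: PC=7 exec 'SUB A, 2'. After: A=-2 B=60 C=0 D=9 ZF=0 PC=8
Step 9: PC=8 exec 'MUL D, C'. After: A=-2 B=60 C=0 D=0 ZF=1 PC=9
Step 10: PC=9 exec 'SUB D, 1'. After: A=-2 B=60 C=0 D=-1 ZF=0 PC=10
Step 11: PC=10 exec 'MUL C, C'. After: A=-2 B=60 C=0 D=-1 ZF=1 PC=11
Step 12: PC=11 exec 'MOV D, C'. After: A=-2 B=60 C=0 D=0 ZF=1 PC=12
Step 13: PC=12 exec 'HALT'. After: A=-2 B=60 C=0 D=0 ZF=1 PC=12 HALTED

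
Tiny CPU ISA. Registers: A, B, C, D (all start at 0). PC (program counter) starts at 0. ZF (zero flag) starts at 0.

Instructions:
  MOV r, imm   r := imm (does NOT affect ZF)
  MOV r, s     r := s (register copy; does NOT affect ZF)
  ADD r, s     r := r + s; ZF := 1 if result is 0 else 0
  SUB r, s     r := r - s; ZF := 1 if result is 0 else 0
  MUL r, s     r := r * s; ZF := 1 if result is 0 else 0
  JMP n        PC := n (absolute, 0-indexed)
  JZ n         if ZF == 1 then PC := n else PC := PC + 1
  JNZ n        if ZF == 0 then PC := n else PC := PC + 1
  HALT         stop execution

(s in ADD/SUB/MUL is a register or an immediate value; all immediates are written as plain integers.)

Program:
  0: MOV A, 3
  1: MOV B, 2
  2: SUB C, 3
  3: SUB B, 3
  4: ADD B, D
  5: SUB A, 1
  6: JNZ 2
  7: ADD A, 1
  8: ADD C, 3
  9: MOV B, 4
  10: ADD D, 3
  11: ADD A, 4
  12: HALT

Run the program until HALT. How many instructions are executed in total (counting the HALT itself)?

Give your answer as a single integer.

Answer: 23

Derivation:
Step 1: PC=0 exec 'MOV A, 3'. After: A=3 B=0 C=0 D=0 ZF=0 PC=1
Step 2: PC=1 exec 'MOV B, 2'. After: A=3 B=2 C=0 D=0 ZF=0 PC=2
Step 3: PC=2 exec 'SUB C, 3'. After: A=3 B=2 C=-3 D=0 ZF=0 PC=3
Step 4: PC=3 exec 'SUB B, 3'. After: A=3 B=-1 C=-3 D=0 ZF=0 PC=4
Step 5: PC=4 exec 'ADD B, D'. After: A=3 B=-1 C=-3 D=0 ZF=0 PC=5
Step 6: PC=5 exec 'SUB A, 1'. After: A=2 B=-1 C=-3 D=0 ZF=0 PC=6
Step 7: PC=6 exec 'JNZ 2'. After: A=2 B=-1 C=-3 D=0 ZF=0 PC=2
Step 8: PC=2 exec 'SUB C, 3'. After: A=2 B=-1 C=-6 D=0 ZF=0 PC=3
Step 9: PC=3 exec 'SUB B, 3'. After: A=2 B=-4 C=-6 D=0 ZF=0 PC=4
Step 10: PC=4 exec 'ADD B, D'. After: A=2 B=-4 C=-6 D=0 ZF=0 PC=5
Step 11: PC=5 exec 'SUB A, 1'. After: A=1 B=-4 C=-6 D=0 ZF=0 PC=6
Step 12: PC=6 exec 'JNZ 2'. After: A=1 B=-4 C=-6 D=0 ZF=0 PC=2
Step 13: PC=2 exec 'SUB C, 3'. After: A=1 B=-4 C=-9 D=0 ZF=0 PC=3
Step 14: PC=3 exec 'SUB B, 3'. After: A=1 B=-7 C=-9 D=0 ZF=0 PC=4
Step 15: PC=4 exec 'ADD B, D'. After: A=1 B=-7 C=-9 D=0 ZF=0 PC=5
Step 16: PC=5 exec 'SUB A, 1'. After: A=0 B=-7 C=-9 D=0 ZF=1 PC=6
Step 17: PC=6 exec 'JNZ 2'. After: A=0 B=-7 C=-9 D=0 ZF=1 PC=7
Step 18: PC=7 exec 'ADD A, 1'. After: A=1 B=-7 C=-9 D=0 ZF=0 PC=8
Step 19: PC=8 exec 'ADD C, 3'. After: A=1 B=-7 C=-6 D=0 ZF=0 PC=9
Step 20: PC=9 exec 'MOV B, 4'. After: A=1 B=4 C=-6 D=0 ZF=0 PC=10
Step 21: PC=10 exec 'ADD D, 3'. After: A=1 B=4 C=-6 D=3 ZF=0 PC=11
Step 22: PC=11 exec 'ADD A, 4'. After: A=5 B=4 C=-6 D=3 ZF=0 PC=12
Step 23: PC=12 exec 'HALT'. After: A=5 B=4 C=-6 D=3 ZF=0 PC=12 HALTED
Total instructions executed: 23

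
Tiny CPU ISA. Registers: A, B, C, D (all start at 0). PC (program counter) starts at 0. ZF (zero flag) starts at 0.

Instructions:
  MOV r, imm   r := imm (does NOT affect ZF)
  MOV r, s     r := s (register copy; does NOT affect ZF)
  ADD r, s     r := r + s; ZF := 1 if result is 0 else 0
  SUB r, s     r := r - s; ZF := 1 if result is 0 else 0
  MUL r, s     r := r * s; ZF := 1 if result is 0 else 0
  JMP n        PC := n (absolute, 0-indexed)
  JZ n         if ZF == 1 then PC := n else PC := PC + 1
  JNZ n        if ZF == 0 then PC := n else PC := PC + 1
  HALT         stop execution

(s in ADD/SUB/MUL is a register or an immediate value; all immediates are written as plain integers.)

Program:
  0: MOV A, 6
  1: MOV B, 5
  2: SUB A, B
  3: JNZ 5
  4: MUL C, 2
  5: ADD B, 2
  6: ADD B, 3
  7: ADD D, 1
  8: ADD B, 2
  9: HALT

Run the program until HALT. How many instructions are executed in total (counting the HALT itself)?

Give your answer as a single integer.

Step 1: PC=0 exec 'MOV A, 6'. After: A=6 B=0 C=0 D=0 ZF=0 PC=1
Step 2: PC=1 exec 'MOV B, 5'. After: A=6 B=5 C=0 D=0 ZF=0 PC=2
Step 3: PC=2 exec 'SUB A, B'. After: A=1 B=5 C=0 D=0 ZF=0 PC=3
Step 4: PC=3 exec 'JNZ 5'. After: A=1 B=5 C=0 D=0 ZF=0 PC=5
Step 5: PC=5 exec 'ADD B, 2'. After: A=1 B=7 C=0 D=0 ZF=0 PC=6
Step 6: PC=6 exec 'ADD B, 3'. After: A=1 B=10 C=0 D=0 ZF=0 PC=7
Step 7: PC=7 exec 'ADD D, 1'. After: A=1 B=10 C=0 D=1 ZF=0 PC=8
Step 8: PC=8 exec 'ADD B, 2'. After: A=1 B=12 C=0 D=1 ZF=0 PC=9
Step 9: PC=9 exec 'HALT'. After: A=1 B=12 C=0 D=1 ZF=0 PC=9 HALTED
Total instructions executed: 9

Answer: 9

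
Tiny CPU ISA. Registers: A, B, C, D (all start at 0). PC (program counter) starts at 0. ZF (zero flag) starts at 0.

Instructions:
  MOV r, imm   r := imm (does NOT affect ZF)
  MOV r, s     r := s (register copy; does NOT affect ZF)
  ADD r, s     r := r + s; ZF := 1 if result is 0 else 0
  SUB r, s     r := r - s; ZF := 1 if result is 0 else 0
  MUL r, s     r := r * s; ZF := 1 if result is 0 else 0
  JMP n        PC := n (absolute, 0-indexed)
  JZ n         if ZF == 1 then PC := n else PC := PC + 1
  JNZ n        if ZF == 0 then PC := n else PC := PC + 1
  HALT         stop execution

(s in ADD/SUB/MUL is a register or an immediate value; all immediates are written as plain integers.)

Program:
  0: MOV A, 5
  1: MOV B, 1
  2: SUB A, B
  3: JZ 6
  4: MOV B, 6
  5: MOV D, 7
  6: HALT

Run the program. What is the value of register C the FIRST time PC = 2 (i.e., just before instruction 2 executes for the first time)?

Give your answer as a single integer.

Step 1: PC=0 exec 'MOV A, 5'. After: A=5 B=0 C=0 D=0 ZF=0 PC=1
Step 2: PC=1 exec 'MOV B, 1'. After: A=5 B=1 C=0 D=0 ZF=0 PC=2
First time PC=2: C=0

0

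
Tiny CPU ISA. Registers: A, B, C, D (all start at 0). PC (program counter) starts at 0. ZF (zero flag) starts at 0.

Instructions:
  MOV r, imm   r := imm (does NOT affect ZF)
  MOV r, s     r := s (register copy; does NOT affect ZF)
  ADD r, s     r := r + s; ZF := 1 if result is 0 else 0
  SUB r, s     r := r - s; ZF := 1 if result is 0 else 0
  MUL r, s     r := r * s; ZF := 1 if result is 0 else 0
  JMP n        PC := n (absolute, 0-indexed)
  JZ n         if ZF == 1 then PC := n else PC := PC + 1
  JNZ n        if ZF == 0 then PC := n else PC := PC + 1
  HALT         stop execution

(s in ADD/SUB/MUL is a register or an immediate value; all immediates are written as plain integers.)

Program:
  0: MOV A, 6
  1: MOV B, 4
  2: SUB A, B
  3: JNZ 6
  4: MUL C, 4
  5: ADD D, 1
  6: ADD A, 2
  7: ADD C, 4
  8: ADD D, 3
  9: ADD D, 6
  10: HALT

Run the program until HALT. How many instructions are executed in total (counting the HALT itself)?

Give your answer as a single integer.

Step 1: PC=0 exec 'MOV A, 6'. After: A=6 B=0 C=0 D=0 ZF=0 PC=1
Step 2: PC=1 exec 'MOV B, 4'. After: A=6 B=4 C=0 D=0 ZF=0 PC=2
Step 3: PC=2 exec 'SUB A, B'. After: A=2 B=4 C=0 D=0 ZF=0 PC=3
Step 4: PC=3 exec 'JNZ 6'. After: A=2 B=4 C=0 D=0 ZF=0 PC=6
Step 5: PC=6 exec 'ADD A, 2'. After: A=4 B=4 C=0 D=0 ZF=0 PC=7
Step 6: PC=7 exec 'ADD C, 4'. After: A=4 B=4 C=4 D=0 ZF=0 PC=8
Step 7: PC=8 exec 'ADD D, 3'. After: A=4 B=4 C=4 D=3 ZF=0 PC=9
Step 8: PC=9 exec 'ADD D, 6'. After: A=4 B=4 C=4 D=9 ZF=0 PC=10
Step 9: PC=10 exec 'HALT'. After: A=4 B=4 C=4 D=9 ZF=0 PC=10 HALTED
Total instructions executed: 9

Answer: 9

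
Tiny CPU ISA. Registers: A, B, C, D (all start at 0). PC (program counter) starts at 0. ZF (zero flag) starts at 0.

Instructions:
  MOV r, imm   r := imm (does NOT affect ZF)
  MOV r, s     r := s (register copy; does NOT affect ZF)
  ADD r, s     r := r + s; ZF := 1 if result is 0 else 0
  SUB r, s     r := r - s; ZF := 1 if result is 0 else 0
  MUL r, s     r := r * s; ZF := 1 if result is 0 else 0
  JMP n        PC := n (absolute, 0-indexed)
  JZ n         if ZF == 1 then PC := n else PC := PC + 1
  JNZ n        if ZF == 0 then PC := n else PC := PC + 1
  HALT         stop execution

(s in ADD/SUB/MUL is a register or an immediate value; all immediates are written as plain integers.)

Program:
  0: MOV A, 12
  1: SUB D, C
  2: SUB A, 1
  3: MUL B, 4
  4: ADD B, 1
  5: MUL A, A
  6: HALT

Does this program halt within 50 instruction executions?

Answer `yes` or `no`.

Answer: yes

Derivation:
Step 1: PC=0 exec 'MOV A, 12'. After: A=12 B=0 C=0 D=0 ZF=0 PC=1
Step 2: PC=1 exec 'SUB D, C'. After: A=12 B=0 C=0 D=0 ZF=1 PC=2
Step 3: PC=2 exec 'SUB A, 1'. After: A=11 B=0 C=0 D=0 ZF=0 PC=3
Step 4: PC=3 exec 'MUL B, 4'. After: A=11 B=0 C=0 D=0 ZF=1 PC=4
Step 5: PC=4 exec 'ADD B, 1'. After: A=11 B=1 C=0 D=0 ZF=0 PC=5
Step 6: PC=5 exec 'MUL A, A'. After: A=121 B=1 C=0 D=0 ZF=0 PC=6
Step 7: PC=6 exec 'HALT'. After: A=121 B=1 C=0 D=0 ZF=0 PC=6 HALTED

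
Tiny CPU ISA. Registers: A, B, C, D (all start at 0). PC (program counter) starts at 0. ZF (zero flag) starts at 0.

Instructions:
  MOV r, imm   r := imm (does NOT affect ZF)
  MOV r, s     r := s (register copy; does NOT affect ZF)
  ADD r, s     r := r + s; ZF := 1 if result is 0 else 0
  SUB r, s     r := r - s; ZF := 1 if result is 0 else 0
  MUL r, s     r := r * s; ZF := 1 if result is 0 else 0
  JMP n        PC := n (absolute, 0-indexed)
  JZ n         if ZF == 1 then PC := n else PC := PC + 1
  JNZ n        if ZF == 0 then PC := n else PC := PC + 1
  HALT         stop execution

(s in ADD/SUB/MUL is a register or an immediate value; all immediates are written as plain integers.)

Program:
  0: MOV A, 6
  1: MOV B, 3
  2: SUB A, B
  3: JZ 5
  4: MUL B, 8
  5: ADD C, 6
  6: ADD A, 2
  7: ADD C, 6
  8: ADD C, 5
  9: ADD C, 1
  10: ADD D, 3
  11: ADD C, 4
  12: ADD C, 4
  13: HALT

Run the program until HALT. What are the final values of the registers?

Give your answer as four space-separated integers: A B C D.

Answer: 5 24 26 3

Derivation:
Step 1: PC=0 exec 'MOV A, 6'. After: A=6 B=0 C=0 D=0 ZF=0 PC=1
Step 2: PC=1 exec 'MOV B, 3'. After: A=6 B=3 C=0 D=0 ZF=0 PC=2
Step 3: PC=2 exec 'SUB A, B'. After: A=3 B=3 C=0 D=0 ZF=0 PC=3
Step 4: PC=3 exec 'JZ 5'. After: A=3 B=3 C=0 D=0 ZF=0 PC=4
Step 5: PC=4 exec 'MUL B, 8'. After: A=3 B=24 C=0 D=0 ZF=0 PC=5
Step 6: PC=5 exec 'ADD C, 6'. After: A=3 B=24 C=6 D=0 ZF=0 PC=6
Step 7: PC=6 exec 'ADD A, 2'. After: A=5 B=24 C=6 D=0 ZF=0 PC=7
Step 8: PC=7 exec 'ADD C, 6'. After: A=5 B=24 C=12 D=0 ZF=0 PC=8
Step 9: PC=8 exec 'ADD C, 5'. After: A=5 B=24 C=17 D=0 ZF=0 PC=9
Step 10: PC=9 exec 'ADD C, 1'. After: A=5 B=24 C=18 D=0 ZF=0 PC=10
Step 11: PC=10 exec 'ADD D, 3'. After: A=5 B=24 C=18 D=3 ZF=0 PC=11
Step 12: PC=11 exec 'ADD C, 4'. After: A=5 B=24 C=22 D=3 ZF=0 PC=12
Step 13: PC=12 exec 'ADD C, 4'. After: A=5 B=24 C=26 D=3 ZF=0 PC=13
Step 14: PC=13 exec 'HALT'. After: A=5 B=24 C=26 D=3 ZF=0 PC=13 HALTED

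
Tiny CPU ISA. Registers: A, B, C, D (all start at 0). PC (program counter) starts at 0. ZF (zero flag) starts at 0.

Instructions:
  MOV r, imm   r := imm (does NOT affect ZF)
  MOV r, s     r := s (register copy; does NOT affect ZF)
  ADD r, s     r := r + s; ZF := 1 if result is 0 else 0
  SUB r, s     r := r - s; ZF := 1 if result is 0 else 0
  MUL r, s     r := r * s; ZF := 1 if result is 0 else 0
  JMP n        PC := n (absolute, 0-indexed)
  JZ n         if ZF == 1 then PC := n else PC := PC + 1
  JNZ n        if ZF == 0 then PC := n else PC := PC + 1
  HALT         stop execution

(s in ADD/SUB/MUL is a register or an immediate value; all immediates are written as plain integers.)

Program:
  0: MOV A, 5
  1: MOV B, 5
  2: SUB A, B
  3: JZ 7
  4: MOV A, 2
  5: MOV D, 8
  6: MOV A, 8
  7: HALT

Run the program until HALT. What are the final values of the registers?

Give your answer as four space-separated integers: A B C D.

Answer: 0 5 0 0

Derivation:
Step 1: PC=0 exec 'MOV A, 5'. After: A=5 B=0 C=0 D=0 ZF=0 PC=1
Step 2: PC=1 exec 'MOV B, 5'. After: A=5 B=5 C=0 D=0 ZF=0 PC=2
Step 3: PC=2 exec 'SUB A, B'. After: A=0 B=5 C=0 D=0 ZF=1 PC=3
Step 4: PC=3 exec 'JZ 7'. After: A=0 B=5 C=0 D=0 ZF=1 PC=7
Step 5: PC=7 exec 'HALT'. After: A=0 B=5 C=0 D=0 ZF=1 PC=7 HALTED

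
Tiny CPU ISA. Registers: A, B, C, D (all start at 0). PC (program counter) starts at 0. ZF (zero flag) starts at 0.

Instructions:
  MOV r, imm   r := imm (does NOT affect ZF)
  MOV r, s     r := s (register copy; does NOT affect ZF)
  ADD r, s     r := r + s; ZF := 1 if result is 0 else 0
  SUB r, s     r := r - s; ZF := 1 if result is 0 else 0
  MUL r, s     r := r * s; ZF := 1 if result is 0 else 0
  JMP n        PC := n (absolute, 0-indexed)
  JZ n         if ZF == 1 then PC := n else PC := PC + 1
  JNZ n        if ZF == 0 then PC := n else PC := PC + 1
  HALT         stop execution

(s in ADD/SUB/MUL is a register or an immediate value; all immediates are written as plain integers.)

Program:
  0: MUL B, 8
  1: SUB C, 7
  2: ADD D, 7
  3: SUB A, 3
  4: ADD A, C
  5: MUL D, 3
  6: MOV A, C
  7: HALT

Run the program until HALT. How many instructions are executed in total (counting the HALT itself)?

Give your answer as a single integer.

Step 1: PC=0 exec 'MUL B, 8'. After: A=0 B=0 C=0 D=0 ZF=1 PC=1
Step 2: PC=1 exec 'SUB C, 7'. After: A=0 B=0 C=-7 D=0 ZF=0 PC=2
Step 3: PC=2 exec 'ADD D, 7'. After: A=0 B=0 C=-7 D=7 ZF=0 PC=3
Step 4: PC=3 exec 'SUB A, 3'. After: A=-3 B=0 C=-7 D=7 ZF=0 PC=4
Step 5: PC=4 exec 'ADD A, C'. After: A=-10 B=0 C=-7 D=7 ZF=0 PC=5
Step 6: PC=5 exec 'MUL D, 3'. After: A=-10 B=0 C=-7 D=21 ZF=0 PC=6
Step 7: PC=6 exec 'MOV A, C'. After: A=-7 B=0 C=-7 D=21 ZF=0 PC=7
Step 8: PC=7 exec 'HALT'. After: A=-7 B=0 C=-7 D=21 ZF=0 PC=7 HALTED
Total instructions executed: 8

Answer: 8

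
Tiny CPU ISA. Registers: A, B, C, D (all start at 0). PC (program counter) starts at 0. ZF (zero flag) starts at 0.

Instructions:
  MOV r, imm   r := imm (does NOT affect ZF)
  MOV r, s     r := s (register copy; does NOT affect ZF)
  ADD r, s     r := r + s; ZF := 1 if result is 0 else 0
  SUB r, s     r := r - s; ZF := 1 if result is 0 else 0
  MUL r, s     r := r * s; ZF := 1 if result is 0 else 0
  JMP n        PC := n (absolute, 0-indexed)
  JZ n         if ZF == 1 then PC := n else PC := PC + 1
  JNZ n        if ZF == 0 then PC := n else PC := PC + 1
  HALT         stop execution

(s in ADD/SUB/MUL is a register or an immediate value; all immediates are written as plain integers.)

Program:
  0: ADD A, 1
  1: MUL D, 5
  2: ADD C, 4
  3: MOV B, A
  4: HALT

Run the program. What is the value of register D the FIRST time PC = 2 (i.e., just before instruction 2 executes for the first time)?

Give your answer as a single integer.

Step 1: PC=0 exec 'ADD A, 1'. After: A=1 B=0 C=0 D=0 ZF=0 PC=1
Step 2: PC=1 exec 'MUL D, 5'. After: A=1 B=0 C=0 D=0 ZF=1 PC=2
First time PC=2: D=0

0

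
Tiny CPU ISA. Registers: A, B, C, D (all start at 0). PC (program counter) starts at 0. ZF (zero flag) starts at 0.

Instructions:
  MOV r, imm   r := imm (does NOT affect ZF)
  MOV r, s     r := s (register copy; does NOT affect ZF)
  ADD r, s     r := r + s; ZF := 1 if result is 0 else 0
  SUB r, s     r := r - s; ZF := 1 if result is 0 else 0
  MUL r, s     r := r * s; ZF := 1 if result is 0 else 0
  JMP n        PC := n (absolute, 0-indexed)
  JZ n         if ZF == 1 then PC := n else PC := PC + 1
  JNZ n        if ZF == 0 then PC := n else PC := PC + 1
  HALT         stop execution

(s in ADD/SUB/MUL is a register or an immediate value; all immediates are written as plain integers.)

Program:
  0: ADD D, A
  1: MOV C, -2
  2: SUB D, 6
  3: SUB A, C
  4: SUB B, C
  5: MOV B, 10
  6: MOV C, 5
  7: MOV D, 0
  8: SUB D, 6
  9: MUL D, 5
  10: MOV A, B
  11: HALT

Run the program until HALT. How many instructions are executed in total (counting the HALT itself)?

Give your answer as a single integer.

Step 1: PC=0 exec 'ADD D, A'. After: A=0 B=0 C=0 D=0 ZF=1 PC=1
Step 2: PC=1 exec 'MOV C, -2'. After: A=0 B=0 C=-2 D=0 ZF=1 PC=2
Step 3: PC=2 exec 'SUB D, 6'. After: A=0 B=0 C=-2 D=-6 ZF=0 PC=3
Step 4: PC=3 exec 'SUB A, C'. After: A=2 B=0 C=-2 D=-6 ZF=0 PC=4
Step 5: PC=4 exec 'SUB B, C'. After: A=2 B=2 C=-2 D=-6 ZF=0 PC=5
Step 6: PC=5 exec 'MOV B, 10'. After: A=2 B=10 C=-2 D=-6 ZF=0 PC=6
Step 7: PC=6 exec 'MOV C, 5'. After: A=2 B=10 C=5 D=-6 ZF=0 PC=7
Step 8: PC=7 exec 'MOV D, 0'. After: A=2 B=10 C=5 D=0 ZF=0 PC=8
Step 9: PC=8 exec 'SUB D, 6'. After: A=2 B=10 C=5 D=-6 ZF=0 PC=9
Step 10: PC=9 exec 'MUL D, 5'. After: A=2 B=10 C=5 D=-30 ZF=0 PC=10
Step 11: PC=10 exec 'MOV A, B'. After: A=10 B=10 C=5 D=-30 ZF=0 PC=11
Step 12: PC=11 exec 'HALT'. After: A=10 B=10 C=5 D=-30 ZF=0 PC=11 HALTED
Total instructions executed: 12

Answer: 12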